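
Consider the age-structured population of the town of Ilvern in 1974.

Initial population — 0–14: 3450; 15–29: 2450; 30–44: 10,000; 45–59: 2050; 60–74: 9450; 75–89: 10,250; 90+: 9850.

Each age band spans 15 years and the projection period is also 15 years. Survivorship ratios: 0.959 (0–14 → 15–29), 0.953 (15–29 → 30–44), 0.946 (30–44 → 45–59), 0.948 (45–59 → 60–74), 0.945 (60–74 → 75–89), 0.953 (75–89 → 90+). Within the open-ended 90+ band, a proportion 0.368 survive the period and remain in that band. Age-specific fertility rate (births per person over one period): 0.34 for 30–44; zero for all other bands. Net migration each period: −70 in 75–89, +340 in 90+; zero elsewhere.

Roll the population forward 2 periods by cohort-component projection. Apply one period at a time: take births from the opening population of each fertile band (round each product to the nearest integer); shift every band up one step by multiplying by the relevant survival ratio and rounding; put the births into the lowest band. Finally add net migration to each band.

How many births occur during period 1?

Numbering the bands 1..7 from youngest to oldest:
Period 1:
Births: 10000 × 0.34 = 3400
Band 2: 3450 × 0.959 = 3309
Band 3: 2450 × 0.953 = 2335
Band 4: 10000 × 0.946 = 9460
Band 5: 2050 × 0.948 = 1943
Band 6: 9450 × 0.945 = 8930
Band 7: 10250 × 0.953 + 9850 × 0.368 = 9768 + 3625 = 13393
Net migration: Band 6 − 70 → 8860; Band 7 + 340 → 13733
→ [3400, 3309, 2335, 9460, 1943, 8860, 13733]

3400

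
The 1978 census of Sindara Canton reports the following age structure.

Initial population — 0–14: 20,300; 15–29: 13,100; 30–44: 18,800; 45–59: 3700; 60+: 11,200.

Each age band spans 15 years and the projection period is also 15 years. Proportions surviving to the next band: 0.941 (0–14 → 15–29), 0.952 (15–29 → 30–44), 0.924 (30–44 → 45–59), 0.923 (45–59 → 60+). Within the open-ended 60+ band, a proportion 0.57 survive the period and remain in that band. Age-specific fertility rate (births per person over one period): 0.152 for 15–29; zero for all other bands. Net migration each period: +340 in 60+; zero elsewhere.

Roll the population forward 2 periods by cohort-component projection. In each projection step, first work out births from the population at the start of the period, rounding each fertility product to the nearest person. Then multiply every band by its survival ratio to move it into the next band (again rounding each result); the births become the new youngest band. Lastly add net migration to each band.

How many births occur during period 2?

— Period 1 —
Births: 13100 × 0.152 = 1991
15–29: 20300 × 0.941 = 19102
30–44: 13100 × 0.952 = 12471
45–59: 18800 × 0.924 = 17371
60+: 3700 × 0.923 + 11200 × 0.57 = 3415 + 6384 = 9799
Net migration: 60+ + 340 → 10139
Giving 1991 / 19102 / 12471 / 17371 / 10139.
— Period 2 —
Births: 19102 × 0.152 = 2904
15–29: 1991 × 0.941 = 1874
30–44: 19102 × 0.952 = 18185
45–59: 12471 × 0.924 = 11523
60+: 17371 × 0.923 + 10139 × 0.57 = 16033 + 5779 = 21812
Net migration: 60+ + 340 → 22152
Giving 2904 / 1874 / 18185 / 11523 / 22152.

2904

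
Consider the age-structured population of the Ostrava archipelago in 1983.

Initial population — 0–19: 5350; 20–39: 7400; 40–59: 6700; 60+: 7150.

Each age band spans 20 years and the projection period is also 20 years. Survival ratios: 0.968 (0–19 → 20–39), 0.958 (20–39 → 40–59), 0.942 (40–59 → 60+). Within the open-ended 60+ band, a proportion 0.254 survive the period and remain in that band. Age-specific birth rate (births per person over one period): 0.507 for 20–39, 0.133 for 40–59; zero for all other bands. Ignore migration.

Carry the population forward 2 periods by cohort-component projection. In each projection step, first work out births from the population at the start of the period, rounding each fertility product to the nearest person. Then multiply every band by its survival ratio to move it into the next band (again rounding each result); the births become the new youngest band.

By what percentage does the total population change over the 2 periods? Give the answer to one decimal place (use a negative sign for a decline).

-18.2

Period 1:
Births: 7400 * 0.507 = 3752 ; 6700 * 0.133 = 891 — total 4643
20–39: 5350 * 0.968 = 5179
40–59: 7400 * 0.958 = 7089
60+: 6700 * 0.942 + 7150 * 0.254 = 6311 + 1816 = 8127
→ [4643, 5179, 7089, 8127]
Period 2:
Births: 5179 * 0.507 = 2626 ; 7089 * 0.133 = 943 — total 3569
20–39: 4643 * 0.968 = 4494
40–59: 5179 * 0.958 = 4961
60+: 7089 * 0.942 + 8127 * 0.254 = 6678 + 2064 = 8742
→ [3569, 4494, 4961, 8742]
Total: 26600 → 21766; change = -4834; percentage change = -18.2%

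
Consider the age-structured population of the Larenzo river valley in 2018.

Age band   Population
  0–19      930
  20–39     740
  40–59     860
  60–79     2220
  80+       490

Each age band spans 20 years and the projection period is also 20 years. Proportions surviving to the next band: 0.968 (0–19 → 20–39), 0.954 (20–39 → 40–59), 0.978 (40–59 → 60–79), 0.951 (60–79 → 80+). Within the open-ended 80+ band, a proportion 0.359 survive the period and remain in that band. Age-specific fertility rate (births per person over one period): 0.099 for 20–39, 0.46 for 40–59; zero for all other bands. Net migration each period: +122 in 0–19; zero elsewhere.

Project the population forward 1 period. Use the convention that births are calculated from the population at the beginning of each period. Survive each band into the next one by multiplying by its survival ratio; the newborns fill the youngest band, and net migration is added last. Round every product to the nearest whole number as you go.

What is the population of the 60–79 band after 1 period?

841

Numbering the bands 1..5 from youngest to oldest:
[period 1]
Births: 740 × 0.099 = 73  |  860 × 0.46 = 396 — total 469
Band 2: 930 × 0.968 = 900
Band 3: 740 × 0.954 = 706
Band 4: 860 × 0.978 = 841
Band 5: 2220 × 0.951 + 490 × 0.359 = 2111 + 176 = 2287
Net migration: Band 1 + 122 → 591
→ [591, 900, 706, 841, 2287]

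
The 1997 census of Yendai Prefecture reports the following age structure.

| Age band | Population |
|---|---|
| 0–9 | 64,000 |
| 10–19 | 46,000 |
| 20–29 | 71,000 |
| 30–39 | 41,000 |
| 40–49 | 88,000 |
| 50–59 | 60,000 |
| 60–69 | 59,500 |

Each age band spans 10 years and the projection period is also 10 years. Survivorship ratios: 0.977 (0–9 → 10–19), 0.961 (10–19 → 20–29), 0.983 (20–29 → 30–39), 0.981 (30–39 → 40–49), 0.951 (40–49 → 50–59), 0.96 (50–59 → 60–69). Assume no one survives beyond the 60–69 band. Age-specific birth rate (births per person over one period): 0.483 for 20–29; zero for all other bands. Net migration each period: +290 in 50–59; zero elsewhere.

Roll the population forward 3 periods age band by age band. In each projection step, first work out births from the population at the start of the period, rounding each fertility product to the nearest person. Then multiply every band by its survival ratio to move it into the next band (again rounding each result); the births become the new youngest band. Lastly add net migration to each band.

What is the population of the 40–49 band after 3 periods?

42628

Period 1.
Births: 71000 × 0.483 = 34293
10–19: 64000 × 0.977 = 62528
20–29: 46000 × 0.961 = 44206
30–39: 71000 × 0.983 = 69793
40–49: 41000 × 0.981 = 40221
50–59: 88000 × 0.951 = 83688
60–69: 60000 × 0.96 = 57600
Net migration: 50–59 + 290 → 83978
→ [34293, 62528, 44206, 69793, 40221, 83978, 57600]
Period 2.
Births: 44206 × 0.483 = 21351
10–19: 34293 × 0.977 = 33504
20–29: 62528 × 0.961 = 60089
30–39: 44206 × 0.983 = 43454
40–49: 69793 × 0.981 = 68467
50–59: 40221 × 0.951 = 38250
60–69: 83978 × 0.96 = 80619
Net migration: 50–59 + 290 → 38540
→ [21351, 33504, 60089, 43454, 68467, 38540, 80619]
Period 3.
Births: 60089 × 0.483 = 29023
10–19: 21351 × 0.977 = 20860
20–29: 33504 × 0.961 = 32197
30–39: 60089 × 0.983 = 59067
40–49: 43454 × 0.981 = 42628
50–59: 68467 × 0.951 = 65112
60–69: 38540 × 0.96 = 36998
Net migration: 50–59 + 290 → 65402
→ [29023, 20860, 32197, 59067, 42628, 65402, 36998]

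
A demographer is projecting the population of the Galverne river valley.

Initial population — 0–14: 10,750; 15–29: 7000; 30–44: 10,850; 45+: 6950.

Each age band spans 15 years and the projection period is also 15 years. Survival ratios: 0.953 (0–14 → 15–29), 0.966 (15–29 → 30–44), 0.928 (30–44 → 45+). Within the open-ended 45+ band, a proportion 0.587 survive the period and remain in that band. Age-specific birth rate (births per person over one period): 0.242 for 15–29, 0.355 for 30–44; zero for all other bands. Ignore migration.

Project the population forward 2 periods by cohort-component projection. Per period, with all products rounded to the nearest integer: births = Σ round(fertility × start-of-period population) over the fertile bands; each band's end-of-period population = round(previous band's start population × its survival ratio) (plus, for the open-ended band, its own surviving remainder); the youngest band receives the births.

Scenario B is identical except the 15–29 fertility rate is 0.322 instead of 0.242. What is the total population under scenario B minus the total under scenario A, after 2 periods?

Call the groups 1 to 4, youngest first.
[period 1]
Births: 7000 * 0.242 = 1694 ; 10850 * 0.355 = 3852 → 5546
Group 2: 10750 * 0.953 = 10245
Group 3: 7000 * 0.966 = 6762
Group 4: 10850 * 0.928 + 6950 * 0.587 = 10069 + 4080 = 14149
Population now: 0–14=5546, 15–29=10245, 30–44=6762, 45+=14149
[period 2]
Births: 10245 * 0.242 = 2479 ; 6762 * 0.355 = 2401 → 4880
Group 2: 5546 * 0.953 = 5285
Group 3: 10245 * 0.966 = 9897
Group 4: 6762 * 0.928 + 14149 * 0.587 = 6275 + 8305 = 14580
Population now: 0–14=4880, 15–29=5285, 30–44=9897, 45+=14580
Scenario A total after 2 periods: 34642
Scenario B projection —
[period 1]
Births: 7000 * 0.322 = 2254 ; 10850 * 0.355 = 3852 → 6106
Group 2: 10750 * 0.953 = 10245
Group 3: 7000 * 0.966 = 6762
Group 4: 10850 * 0.928 + 6950 * 0.587 = 10069 + 4080 = 14149
Population now: 0–14=6106, 15–29=10245, 30–44=6762, 45+=14149
[period 2]
Births: 10245 * 0.322 = 3299 ; 6762 * 0.355 = 2401 → 5700
Group 2: 6106 * 0.953 = 5819
Group 3: 10245 * 0.966 = 9897
Group 4: 6762 * 0.928 + 14149 * 0.587 = 6275 + 8305 = 14580
Population now: 0–14=5700, 15–29=5819, 30–44=9897, 45+=14580
Scenario B total after 2 periods: 35996
Difference B − A = 35996 − 34642 = 1354

1354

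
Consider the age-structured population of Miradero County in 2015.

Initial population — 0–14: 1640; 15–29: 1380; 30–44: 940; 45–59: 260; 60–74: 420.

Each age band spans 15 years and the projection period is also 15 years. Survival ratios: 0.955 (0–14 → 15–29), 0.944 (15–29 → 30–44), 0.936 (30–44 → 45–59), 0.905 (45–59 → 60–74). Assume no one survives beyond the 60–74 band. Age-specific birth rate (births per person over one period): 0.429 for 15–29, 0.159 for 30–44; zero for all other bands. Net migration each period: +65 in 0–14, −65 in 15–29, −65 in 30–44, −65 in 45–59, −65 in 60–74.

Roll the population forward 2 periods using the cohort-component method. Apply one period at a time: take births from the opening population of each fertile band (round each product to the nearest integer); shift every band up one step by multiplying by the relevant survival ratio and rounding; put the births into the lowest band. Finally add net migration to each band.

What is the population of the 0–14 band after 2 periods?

906

(Bands numbered youngest = 1 to oldest = 5.)
Period 1:
Births: 1380 * 0.429 = 592  |  940 * 0.159 = 149 ⇒ total 741
Band 2: 1640 * 0.955 = 1566
Band 3: 1380 * 0.944 = 1303
Band 4: 940 * 0.936 = 880
Band 5: 260 * 0.905 = 235
Net migration: Band 1 + 65 → 806; Band 2 − 65 → 1501; Band 3 − 65 → 1238; Band 4 − 65 → 815; Band 5 − 65 → 170
End of period: [806, 1501, 1238, 815, 170]
Period 2:
Births: 1501 * 0.429 = 644  |  1238 * 0.159 = 197 ⇒ total 841
Band 2: 806 * 0.955 = 770
Band 3: 1501 * 0.944 = 1417
Band 4: 1238 * 0.936 = 1159
Band 5: 815 * 0.905 = 738
Net migration: Band 1 + 65 → 906; Band 2 − 65 → 705; Band 3 − 65 → 1352; Band 4 − 65 → 1094; Band 5 − 65 → 673
End of period: [906, 705, 1352, 1094, 673]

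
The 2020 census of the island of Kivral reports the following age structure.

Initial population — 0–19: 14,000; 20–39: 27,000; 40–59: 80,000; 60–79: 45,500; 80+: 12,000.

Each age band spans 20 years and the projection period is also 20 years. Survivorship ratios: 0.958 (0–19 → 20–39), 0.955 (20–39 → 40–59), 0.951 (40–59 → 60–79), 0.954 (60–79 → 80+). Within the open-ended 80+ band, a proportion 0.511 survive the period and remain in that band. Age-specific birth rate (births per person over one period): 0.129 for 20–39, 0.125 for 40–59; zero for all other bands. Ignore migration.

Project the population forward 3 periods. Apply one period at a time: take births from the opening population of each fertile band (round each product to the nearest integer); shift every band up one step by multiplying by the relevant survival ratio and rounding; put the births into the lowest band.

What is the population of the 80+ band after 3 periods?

73418

After projecting period 1:
Births: 27000 × 0.129 = 3483, 80000 × 0.125 = 10000 — total 13483
20–39: 14000 × 0.958 = 13412
40–59: 27000 × 0.955 = 25785
60–79: 80000 × 0.951 = 76080
80+: 45500 × 0.954 + 12000 × 0.511 = 43407 + 6132 = 49539
Giving 13483 / 13412 / 25785 / 76080 / 49539.
After projecting period 2:
Births: 13412 × 0.129 = 1730, 25785 × 0.125 = 3223 — total 4953
20–39: 13483 × 0.958 = 12917
40–59: 13412 × 0.955 = 12808
60–79: 25785 × 0.951 = 24522
80+: 76080 × 0.954 + 49539 × 0.511 = 72580 + 25314 = 97894
Giving 4953 / 12917 / 12808 / 24522 / 97894.
After projecting period 3:
Births: 12917 × 0.129 = 1666, 12808 × 0.125 = 1601 — total 3267
20–39: 4953 × 0.958 = 4745
40–59: 12917 × 0.955 = 12336
60–79: 12808 × 0.951 = 12180
80+: 24522 × 0.954 + 97894 × 0.511 = 23394 + 50024 = 73418
Giving 3267 / 4745 / 12336 / 12180 / 73418.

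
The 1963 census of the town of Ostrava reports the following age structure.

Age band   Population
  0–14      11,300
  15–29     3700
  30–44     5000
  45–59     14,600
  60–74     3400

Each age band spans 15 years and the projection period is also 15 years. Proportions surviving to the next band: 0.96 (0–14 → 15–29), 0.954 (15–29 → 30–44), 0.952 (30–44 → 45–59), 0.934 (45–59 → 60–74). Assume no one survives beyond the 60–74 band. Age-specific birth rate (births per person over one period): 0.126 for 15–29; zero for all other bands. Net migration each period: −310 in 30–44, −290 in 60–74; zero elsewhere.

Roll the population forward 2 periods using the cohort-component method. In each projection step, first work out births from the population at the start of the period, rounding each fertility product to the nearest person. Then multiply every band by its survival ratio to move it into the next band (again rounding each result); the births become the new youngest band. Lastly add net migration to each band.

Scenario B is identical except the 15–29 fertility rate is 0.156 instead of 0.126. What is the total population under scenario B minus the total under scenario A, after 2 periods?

Period 1:
Births: 3700 * 0.126 = 466
15–29: 11300 * 0.96 = 10848
30–44: 3700 * 0.954 = 3530
45–59: 5000 * 0.952 = 4760
60–74: 14600 * 0.934 = 13636
Net migration: 30–44 − 310 → 3220; 60–74 − 290 → 13346
→ [466, 10848, 3220, 4760, 13346]
Period 2:
Births: 10848 * 0.126 = 1367
15–29: 466 * 0.96 = 447
30–44: 10848 * 0.954 = 10349
45–59: 3220 * 0.952 = 3065
60–74: 4760 * 0.934 = 4446
Net migration: 30–44 − 310 → 10039; 60–74 − 290 → 4156
→ [1367, 447, 10039, 3065, 4156]
Scenario A total after 2 periods: 19074
Scenario B projection —
Period 1:
Births: 3700 * 0.156 = 577
15–29: 11300 * 0.96 = 10848
30–44: 3700 * 0.954 = 3530
45–59: 5000 * 0.952 = 4760
60–74: 14600 * 0.934 = 13636
Net migration: 30–44 − 310 → 3220; 60–74 − 290 → 13346
→ [577, 10848, 3220, 4760, 13346]
Period 2:
Births: 10848 * 0.156 = 1692
15–29: 577 * 0.96 = 554
30–44: 10848 * 0.954 = 10349
45–59: 3220 * 0.952 = 3065
60–74: 4760 * 0.934 = 4446
Net migration: 30–44 − 310 → 10039; 60–74 − 290 → 4156
→ [1692, 554, 10039, 3065, 4156]
Scenario B total after 2 periods: 19506
Difference B − A = 19506 − 19074 = 432

432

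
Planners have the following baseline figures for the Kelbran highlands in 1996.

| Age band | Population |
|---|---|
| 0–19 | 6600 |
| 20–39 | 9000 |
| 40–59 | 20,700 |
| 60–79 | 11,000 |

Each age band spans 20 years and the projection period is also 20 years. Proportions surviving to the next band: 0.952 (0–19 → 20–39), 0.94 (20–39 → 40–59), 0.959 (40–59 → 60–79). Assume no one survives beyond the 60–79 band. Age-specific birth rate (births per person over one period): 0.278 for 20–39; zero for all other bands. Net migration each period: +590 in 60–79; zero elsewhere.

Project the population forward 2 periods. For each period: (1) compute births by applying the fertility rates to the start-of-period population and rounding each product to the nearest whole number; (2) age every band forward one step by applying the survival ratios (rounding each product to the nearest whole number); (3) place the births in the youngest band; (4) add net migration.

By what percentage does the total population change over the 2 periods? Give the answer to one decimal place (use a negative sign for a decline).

Call the groups 1 to 4, youngest first.
[period 1]
Births: 9000 × 0.278 = 2502
Group 2: 6600 × 0.952 = 6283
Group 3: 9000 × 0.94 = 8460
Group 4: 20700 × 0.959 = 19851
Net migration: Group 4 + 590 → 20441
Population now: 0–19=2502, 20–39=6283, 40–59=8460, 60–79=20441
[period 2]
Births: 6283 × 0.278 = 1747
Group 2: 2502 × 0.952 = 2382
Group 3: 6283 × 0.94 = 5906
Group 4: 8460 × 0.959 = 8113
Net migration: Group 4 + 590 → 8703
Population now: 0–19=1747, 20–39=2382, 40–59=5906, 60–79=8703
Total: 47300 → 18738; change = -28562; percentage change = -60.4%

-60.4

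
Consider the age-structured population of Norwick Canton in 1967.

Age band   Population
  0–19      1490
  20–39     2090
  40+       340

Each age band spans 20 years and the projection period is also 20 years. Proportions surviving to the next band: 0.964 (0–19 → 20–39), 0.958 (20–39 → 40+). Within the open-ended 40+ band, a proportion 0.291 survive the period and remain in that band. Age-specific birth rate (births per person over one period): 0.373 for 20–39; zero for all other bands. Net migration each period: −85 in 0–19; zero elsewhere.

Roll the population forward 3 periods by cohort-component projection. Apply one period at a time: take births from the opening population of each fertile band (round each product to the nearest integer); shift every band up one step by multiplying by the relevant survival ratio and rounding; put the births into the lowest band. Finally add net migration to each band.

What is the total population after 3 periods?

1820

(Groups numbered youngest = 1 to oldest = 3.)
— Period 1 —
Births: 2090 × 0.373 = 780
Group 2: 1490 × 0.964 = 1436
Group 3: 2090 × 0.958 + 340 × 0.291 = 2002 + 99 = 2101
Net migration: Group 1 − 85 → 695
→ [695, 1436, 2101]
— Period 2 —
Births: 1436 × 0.373 = 536
Group 2: 695 × 0.964 = 670
Group 3: 1436 × 0.958 + 2101 × 0.291 = 1376 + 611 = 1987
Net migration: Group 1 − 85 → 451
→ [451, 670, 1987]
— Period 3 —
Births: 670 × 0.373 = 250
Group 2: 451 × 0.964 = 435
Group 3: 670 × 0.958 + 1987 × 0.291 = 642 + 578 = 1220
Net migration: Group 1 − 85 → 165
→ [165, 435, 1220]
Total after period 3: 165 + 435 + 1220 = 1820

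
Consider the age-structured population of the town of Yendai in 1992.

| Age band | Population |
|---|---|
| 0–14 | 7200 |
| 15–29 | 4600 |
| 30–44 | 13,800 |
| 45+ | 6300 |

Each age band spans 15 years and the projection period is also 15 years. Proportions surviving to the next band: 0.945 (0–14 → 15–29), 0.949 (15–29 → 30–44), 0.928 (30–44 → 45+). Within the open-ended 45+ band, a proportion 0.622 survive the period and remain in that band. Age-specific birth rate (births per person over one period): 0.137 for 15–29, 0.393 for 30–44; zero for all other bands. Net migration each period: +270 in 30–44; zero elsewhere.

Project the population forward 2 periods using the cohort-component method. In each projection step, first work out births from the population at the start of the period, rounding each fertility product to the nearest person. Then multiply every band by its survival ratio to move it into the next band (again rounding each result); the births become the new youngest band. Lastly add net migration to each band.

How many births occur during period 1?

Let group 1 be 0–14 through group 4 = 45+.
After projecting period 1:
Births: 4600 × 0.137 = 630, 13800 × 0.393 = 5423 — total 6053
Group 2: 7200 × 0.945 = 6804
Group 3: 4600 × 0.949 = 4365
Group 4: 13800 × 0.928 + 6300 × 0.622 = 12806 + 3919 = 16725
Net migration: Group 3 + 270 → 4635
→ [6053, 6804, 4635, 16725]

6053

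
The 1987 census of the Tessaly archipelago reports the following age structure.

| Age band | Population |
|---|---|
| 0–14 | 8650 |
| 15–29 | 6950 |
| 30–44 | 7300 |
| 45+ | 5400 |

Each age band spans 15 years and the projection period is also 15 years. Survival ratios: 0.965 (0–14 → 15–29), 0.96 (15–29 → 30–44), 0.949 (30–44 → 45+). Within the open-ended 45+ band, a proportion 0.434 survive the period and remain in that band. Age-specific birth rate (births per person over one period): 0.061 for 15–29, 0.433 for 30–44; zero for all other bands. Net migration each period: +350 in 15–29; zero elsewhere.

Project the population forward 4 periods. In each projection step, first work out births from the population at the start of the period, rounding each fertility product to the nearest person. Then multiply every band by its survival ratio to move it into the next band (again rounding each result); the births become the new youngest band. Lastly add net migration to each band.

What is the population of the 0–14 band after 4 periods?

Call the bands 1 to 4, youngest first.
Period 1:
Births: 6950 × 0.061 = 424  |  7300 × 0.433 = 3161 ⇒ total 3585
Band 2: 8650 × 0.965 = 8347
Band 3: 6950 × 0.96 = 6672
Band 4: 7300 × 0.949 + 5400 × 0.434 = 6928 + 2344 = 9272
Net migration: Band 2 + 350 → 8697
Population now: 0–14=3585, 15–29=8697, 30–44=6672, 45+=9272
Period 2:
Births: 8697 × 0.061 = 531  |  6672 × 0.433 = 2889 ⇒ total 3420
Band 2: 3585 × 0.965 = 3460
Band 3: 8697 × 0.96 = 8349
Band 4: 6672 × 0.949 + 9272 × 0.434 = 6332 + 4024 = 10356
Net migration: Band 2 + 350 → 3810
Population now: 0–14=3420, 15–29=3810, 30–44=8349, 45+=10356
Period 3:
Births: 3810 × 0.061 = 232  |  8349 × 0.433 = 3615 ⇒ total 3847
Band 2: 3420 × 0.965 = 3300
Band 3: 3810 × 0.96 = 3658
Band 4: 8349 × 0.949 + 10356 × 0.434 = 7923 + 4495 = 12418
Net migration: Band 2 + 350 → 3650
Population now: 0–14=3847, 15–29=3650, 30–44=3658, 45+=12418
Period 4:
Births: 3650 × 0.061 = 223  |  3658 × 0.433 = 1584 ⇒ total 1807
Band 2: 3847 × 0.965 = 3712
Band 3: 3650 × 0.96 = 3504
Band 4: 3658 × 0.949 + 12418 × 0.434 = 3471 + 5389 = 8860
Net migration: Band 2 + 350 → 4062
Population now: 0–14=1807, 15–29=4062, 30–44=3504, 45+=8860

1807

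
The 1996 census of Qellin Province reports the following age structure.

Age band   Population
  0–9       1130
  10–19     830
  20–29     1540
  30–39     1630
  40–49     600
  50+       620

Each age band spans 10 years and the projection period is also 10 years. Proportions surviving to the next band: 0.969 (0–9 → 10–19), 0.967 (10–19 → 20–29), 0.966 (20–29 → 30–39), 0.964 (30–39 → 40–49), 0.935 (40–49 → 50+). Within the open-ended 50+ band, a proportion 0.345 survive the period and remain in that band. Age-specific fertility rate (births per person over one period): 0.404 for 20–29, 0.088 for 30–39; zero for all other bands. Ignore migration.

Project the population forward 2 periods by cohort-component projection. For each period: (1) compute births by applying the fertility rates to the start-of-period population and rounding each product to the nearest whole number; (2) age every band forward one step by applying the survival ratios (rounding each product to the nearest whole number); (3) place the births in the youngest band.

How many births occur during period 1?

Call the bands 1 to 6, youngest first.
[period 1]
Births: 1540 × 0.404 = 622 ; 1630 × 0.088 = 143 → total 765
Band 2: 1130 × 0.969 = 1095
Band 3: 830 × 0.967 = 803
Band 4: 1540 × 0.966 = 1488
Band 5: 1630 × 0.964 = 1571
Band 6: 600 × 0.935 + 620 × 0.345 = 561 + 214 = 775
Giving 765 / 1095 / 803 / 1488 / 1571 / 775.

765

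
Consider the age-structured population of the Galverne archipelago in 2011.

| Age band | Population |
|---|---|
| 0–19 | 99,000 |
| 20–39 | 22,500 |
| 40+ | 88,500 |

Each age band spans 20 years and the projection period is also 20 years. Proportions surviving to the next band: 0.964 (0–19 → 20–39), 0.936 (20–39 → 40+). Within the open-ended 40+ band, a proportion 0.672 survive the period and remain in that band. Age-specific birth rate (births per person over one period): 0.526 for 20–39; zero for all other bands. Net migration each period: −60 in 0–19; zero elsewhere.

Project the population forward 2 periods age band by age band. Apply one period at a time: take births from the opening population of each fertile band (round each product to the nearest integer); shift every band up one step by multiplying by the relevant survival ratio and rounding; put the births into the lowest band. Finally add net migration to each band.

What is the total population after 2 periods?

204936

Period 1:
Births: 22500 × 0.526 = 11835
20–39: 99000 × 0.964 = 95436
40+: 22500 × 0.936 + 88500 × 0.672 = 21060 + 59472 = 80532
Net migration: 0–19 − 60 → 11775
Giving 11775 / 95436 / 80532.
Period 2:
Births: 95436 × 0.526 = 50199
20–39: 11775 × 0.964 = 11351
40+: 95436 × 0.936 + 80532 × 0.672 = 89328 + 54118 = 143446
Net migration: 0–19 − 60 → 50139
Giving 50139 / 11351 / 143446.
Total after period 2: 50139 + 11351 + 143446 = 204936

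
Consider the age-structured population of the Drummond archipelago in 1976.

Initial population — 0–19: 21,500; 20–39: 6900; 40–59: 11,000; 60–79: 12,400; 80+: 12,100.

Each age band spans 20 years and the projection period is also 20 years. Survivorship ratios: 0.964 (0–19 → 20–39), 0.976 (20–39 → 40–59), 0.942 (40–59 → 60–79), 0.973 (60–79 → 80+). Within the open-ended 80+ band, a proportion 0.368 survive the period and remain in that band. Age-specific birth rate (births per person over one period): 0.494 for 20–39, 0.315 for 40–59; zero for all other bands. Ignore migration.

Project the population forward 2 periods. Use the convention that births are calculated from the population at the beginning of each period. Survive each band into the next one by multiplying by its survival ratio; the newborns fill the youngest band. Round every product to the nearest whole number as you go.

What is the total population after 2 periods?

Period 1:
Births: 6900 × 0.494 = 3409, 11000 × 0.315 = 3465 → total 6874
20–39: 21500 × 0.964 = 20726
40–59: 6900 × 0.976 = 6734
60–79: 11000 × 0.942 = 10362
80+: 12400 × 0.973 + 12100 × 0.368 = 12065 + 4453 = 16518
Population now: 0–19=6874, 20–39=20726, 40–59=6734, 60–79=10362, 80+=16518
Period 2:
Births: 20726 × 0.494 = 10239, 6734 × 0.315 = 2121 → total 12360
20–39: 6874 × 0.964 = 6627
40–59: 20726 × 0.976 = 20229
60–79: 6734 × 0.942 = 6343
80+: 10362 × 0.973 + 16518 × 0.368 = 10082 + 6079 = 16161
Population now: 0–19=12360, 20–39=6627, 40–59=20229, 60–79=6343, 80+=16161
Total after period 2: 12360 + 6627 + 20229 + 6343 + 16161 = 61720

61720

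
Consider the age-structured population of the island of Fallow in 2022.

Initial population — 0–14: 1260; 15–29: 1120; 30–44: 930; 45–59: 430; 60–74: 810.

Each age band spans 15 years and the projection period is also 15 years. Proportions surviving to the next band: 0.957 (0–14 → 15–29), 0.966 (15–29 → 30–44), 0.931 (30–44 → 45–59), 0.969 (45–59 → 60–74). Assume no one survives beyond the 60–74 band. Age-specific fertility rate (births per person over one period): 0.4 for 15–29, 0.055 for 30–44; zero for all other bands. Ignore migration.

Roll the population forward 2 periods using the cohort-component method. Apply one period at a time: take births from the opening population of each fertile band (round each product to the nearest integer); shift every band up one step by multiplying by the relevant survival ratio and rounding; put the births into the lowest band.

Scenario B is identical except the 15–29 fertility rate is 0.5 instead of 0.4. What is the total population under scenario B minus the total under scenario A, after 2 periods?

Period 1.
Births: 1120 × 0.4 = 448  |  930 × 0.055 = 51 — total 499
15–29: 1260 × 0.957 = 1206
30–44: 1120 × 0.966 = 1082
45–59: 930 × 0.931 = 866
60–74: 430 × 0.969 = 417
→ [499, 1206, 1082, 866, 417]
Period 2.
Births: 1206 × 0.4 = 482  |  1082 × 0.055 = 60 — total 542
15–29: 499 × 0.957 = 478
30–44: 1206 × 0.966 = 1165
45–59: 1082 × 0.931 = 1007
60–74: 866 × 0.969 = 839
→ [542, 478, 1165, 1007, 839]
Scenario A total after 2 periods: 4031
Scenario B projection —
Period 1.
Births: 1120 × 0.5 = 560  |  930 × 0.055 = 51 — total 611
15–29: 1260 × 0.957 = 1206
30–44: 1120 × 0.966 = 1082
45–59: 930 × 0.931 = 866
60–74: 430 × 0.969 = 417
→ [611, 1206, 1082, 866, 417]
Period 2.
Births: 1206 × 0.5 = 603  |  1082 × 0.055 = 60 — total 663
15–29: 611 × 0.957 = 585
30–44: 1206 × 0.966 = 1165
45–59: 1082 × 0.931 = 1007
60–74: 866 × 0.969 = 839
→ [663, 585, 1165, 1007, 839]
Scenario B total after 2 periods: 4259
Difference B − A = 4259 − 4031 = 228

228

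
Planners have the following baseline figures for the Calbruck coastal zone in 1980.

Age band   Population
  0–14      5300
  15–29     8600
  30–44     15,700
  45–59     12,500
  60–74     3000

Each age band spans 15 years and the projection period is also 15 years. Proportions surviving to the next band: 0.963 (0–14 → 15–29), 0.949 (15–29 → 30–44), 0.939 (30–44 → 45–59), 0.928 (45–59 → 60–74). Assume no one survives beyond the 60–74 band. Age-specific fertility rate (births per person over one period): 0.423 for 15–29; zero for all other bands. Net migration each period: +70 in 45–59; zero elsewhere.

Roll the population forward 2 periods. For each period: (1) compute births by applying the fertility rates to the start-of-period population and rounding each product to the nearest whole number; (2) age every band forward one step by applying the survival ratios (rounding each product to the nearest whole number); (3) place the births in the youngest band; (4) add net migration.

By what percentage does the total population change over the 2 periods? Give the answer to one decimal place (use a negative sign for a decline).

-29.1

Call the bands 1 to 5, youngest first.
Period 1:
Births: 8600 * 0.423 = 3638
Band 2: 5300 * 0.963 = 5104
Band 3: 8600 * 0.949 = 8161
Band 4: 15700 * 0.939 = 14742
Band 5: 12500 * 0.928 = 11600
Net migration: Band 4 + 70 → 14812
Giving 3638 / 5104 / 8161 / 14812 / 11600.
Period 2:
Births: 5104 * 0.423 = 2159
Band 2: 3638 * 0.963 = 3503
Band 3: 5104 * 0.949 = 4844
Band 4: 8161 * 0.939 = 7663
Band 5: 14812 * 0.928 = 13746
Net migration: Band 4 + 70 → 7733
Giving 2159 / 3503 / 4844 / 7733 / 13746.
Total: 45100 → 31985; change = -13115; percentage change = -29.1%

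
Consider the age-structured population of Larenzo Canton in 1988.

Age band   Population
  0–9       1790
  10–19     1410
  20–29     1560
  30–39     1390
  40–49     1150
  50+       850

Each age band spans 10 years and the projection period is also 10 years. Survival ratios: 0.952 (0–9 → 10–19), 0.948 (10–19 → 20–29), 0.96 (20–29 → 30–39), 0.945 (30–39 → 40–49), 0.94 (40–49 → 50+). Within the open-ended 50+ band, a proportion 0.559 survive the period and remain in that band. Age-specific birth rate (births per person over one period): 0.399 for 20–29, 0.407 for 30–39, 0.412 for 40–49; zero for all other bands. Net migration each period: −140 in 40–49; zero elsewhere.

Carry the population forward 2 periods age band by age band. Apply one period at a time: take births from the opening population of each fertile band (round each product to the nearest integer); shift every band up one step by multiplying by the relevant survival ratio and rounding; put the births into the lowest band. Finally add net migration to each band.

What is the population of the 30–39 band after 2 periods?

Let band 1 be 0–9 through band 6 = 50+.
Period 1:
Births: 1560 * 0.399 = 622  |  1390 * 0.407 = 566  |  1150 * 0.412 = 474 → 1662
Band 2: 1790 * 0.952 = 1704
Band 3: 1410 * 0.948 = 1337
Band 4: 1560 * 0.96 = 1498
Band 5: 1390 * 0.945 = 1314
Band 6: 1150 * 0.94 + 850 * 0.559 = 1081 + 475 = 1556
Net migration: Band 5 − 140 → 1174
End of period: [1662, 1704, 1337, 1498, 1174, 1556]
Period 2:
Births: 1337 * 0.399 = 533  |  1498 * 0.407 = 610  |  1174 * 0.412 = 484 → 1627
Band 2: 1662 * 0.952 = 1582
Band 3: 1704 * 0.948 = 1615
Band 4: 1337 * 0.96 = 1284
Band 5: 1498 * 0.945 = 1416
Band 6: 1174 * 0.94 + 1556 * 0.559 = 1104 + 870 = 1974
Net migration: Band 5 − 140 → 1276
End of period: [1627, 1582, 1615, 1284, 1276, 1974]

1284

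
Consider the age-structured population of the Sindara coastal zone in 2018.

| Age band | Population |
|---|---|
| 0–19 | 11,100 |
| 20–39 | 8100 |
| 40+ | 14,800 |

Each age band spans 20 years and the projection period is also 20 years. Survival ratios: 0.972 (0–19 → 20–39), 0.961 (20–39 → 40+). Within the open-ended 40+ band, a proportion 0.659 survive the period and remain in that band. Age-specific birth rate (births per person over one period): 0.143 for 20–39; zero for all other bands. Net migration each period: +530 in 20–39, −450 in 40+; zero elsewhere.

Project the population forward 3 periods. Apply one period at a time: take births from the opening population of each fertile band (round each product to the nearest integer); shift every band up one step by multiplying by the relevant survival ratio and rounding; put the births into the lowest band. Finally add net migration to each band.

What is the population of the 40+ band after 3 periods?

Call the bands 1 to 3, youngest first.
Period 1:
Births: 8100 * 0.143 = 1158
Band 2: 11100 * 0.972 = 10789
Band 3: 8100 * 0.961 + 14800 * 0.659 = 7784 + 9753 = 17537
Net migration: Band 2 + 530 → 11319; Band 3 − 450 → 17087
→ [1158, 11319, 17087]
Period 2:
Births: 11319 * 0.143 = 1619
Band 2: 1158 * 0.972 = 1126
Band 3: 11319 * 0.961 + 17087 * 0.659 = 10878 + 11260 = 22138
Net migration: Band 2 + 530 → 1656; Band 3 − 450 → 21688
→ [1619, 1656, 21688]
Period 3:
Births: 1656 * 0.143 = 237
Band 2: 1619 * 0.972 = 1574
Band 3: 1656 * 0.961 + 21688 * 0.659 = 1591 + 14292 = 15883
Net migration: Band 2 + 530 → 2104; Band 3 − 450 → 15433
→ [237, 2104, 15433]

15433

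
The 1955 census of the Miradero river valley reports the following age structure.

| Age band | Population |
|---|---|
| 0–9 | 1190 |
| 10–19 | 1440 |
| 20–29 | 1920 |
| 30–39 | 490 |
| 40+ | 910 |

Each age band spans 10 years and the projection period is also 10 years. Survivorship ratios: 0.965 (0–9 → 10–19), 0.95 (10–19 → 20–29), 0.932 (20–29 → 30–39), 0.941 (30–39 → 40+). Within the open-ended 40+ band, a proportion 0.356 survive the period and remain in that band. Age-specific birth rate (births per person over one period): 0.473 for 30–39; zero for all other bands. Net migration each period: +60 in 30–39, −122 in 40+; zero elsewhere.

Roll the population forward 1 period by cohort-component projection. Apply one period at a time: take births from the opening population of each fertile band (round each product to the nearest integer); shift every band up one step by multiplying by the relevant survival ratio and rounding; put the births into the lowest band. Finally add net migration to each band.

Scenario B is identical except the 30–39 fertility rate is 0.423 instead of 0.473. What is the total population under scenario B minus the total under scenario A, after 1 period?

Numbering the groups 1..5 from youngest to oldest:
After projecting period 1:
Births: 490 * 0.473 = 232
Group 2: 1190 * 0.965 = 1148
Group 3: 1440 * 0.95 = 1368
Group 4: 1920 * 0.932 = 1789
Group 5: 490 * 0.941 + 910 * 0.356 = 461 + 324 = 785
Net migration: Group 4 + 60 → 1849; Group 5 − 122 → 663
Giving 232 / 1148 / 1368 / 1849 / 663.
Scenario A total after 1 period: 5260
Scenario B projection —
After projecting period 1:
Births: 490 * 0.423 = 207
Group 2: 1190 * 0.965 = 1148
Group 3: 1440 * 0.95 = 1368
Group 4: 1920 * 0.932 = 1789
Group 5: 490 * 0.941 + 910 * 0.356 = 461 + 324 = 785
Net migration: Group 4 + 60 → 1849; Group 5 − 122 → 663
Giving 207 / 1148 / 1368 / 1849 / 663.
Scenario B total after 1 period: 5235
Difference B − A = 5235 − 5260 = -25

-25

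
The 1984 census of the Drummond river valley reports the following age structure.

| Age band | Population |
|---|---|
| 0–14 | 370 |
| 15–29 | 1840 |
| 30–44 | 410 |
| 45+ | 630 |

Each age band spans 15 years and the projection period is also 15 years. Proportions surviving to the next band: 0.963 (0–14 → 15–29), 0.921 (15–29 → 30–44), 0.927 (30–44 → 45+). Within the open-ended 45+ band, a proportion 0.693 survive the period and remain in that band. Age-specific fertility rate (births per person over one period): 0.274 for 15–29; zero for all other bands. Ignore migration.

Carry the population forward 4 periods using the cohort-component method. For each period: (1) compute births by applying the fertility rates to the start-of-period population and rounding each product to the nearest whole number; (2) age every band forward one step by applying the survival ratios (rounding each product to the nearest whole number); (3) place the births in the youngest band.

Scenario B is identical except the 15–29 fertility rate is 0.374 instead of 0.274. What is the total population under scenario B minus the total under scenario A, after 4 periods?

Call the bands 1 to 4, youngest first.
[period 1]
Births: 1840 × 0.274 = 504
Band 2: 370 × 0.963 = 356
Band 3: 1840 × 0.921 = 1695
Band 4: 410 × 0.927 + 630 × 0.693 = 380 + 437 = 817
→ [504, 356, 1695, 817]
[period 2]
Births: 356 × 0.274 = 98
Band 2: 504 × 0.963 = 485
Band 3: 356 × 0.921 = 328
Band 4: 1695 × 0.927 + 817 × 0.693 = 1571 + 566 = 2137
→ [98, 485, 328, 2137]
[period 3]
Births: 485 × 0.274 = 133
Band 2: 98 × 0.963 = 94
Band 3: 485 × 0.921 = 447
Band 4: 328 × 0.927 + 2137 × 0.693 = 304 + 1481 = 1785
→ [133, 94, 447, 1785]
[period 4]
Births: 94 × 0.274 = 26
Band 2: 133 × 0.963 = 128
Band 3: 94 × 0.921 = 87
Band 4: 447 × 0.927 + 1785 × 0.693 = 414 + 1237 = 1651
→ [26, 128, 87, 1651]
Scenario A total after 4 periods: 1892
Scenario B projection —
[period 1]
Births: 1840 × 0.374 = 688
Band 2: 370 × 0.963 = 356
Band 3: 1840 × 0.921 = 1695
Band 4: 410 × 0.927 + 630 × 0.693 = 380 + 437 = 817
→ [688, 356, 1695, 817]
[period 2]
Births: 356 × 0.374 = 133
Band 2: 688 × 0.963 = 663
Band 3: 356 × 0.921 = 328
Band 4: 1695 × 0.927 + 817 × 0.693 = 1571 + 566 = 2137
→ [133, 663, 328, 2137]
[period 3]
Births: 663 × 0.374 = 248
Band 2: 133 × 0.963 = 128
Band 3: 663 × 0.921 = 611
Band 4: 328 × 0.927 + 2137 × 0.693 = 304 + 1481 = 1785
→ [248, 128, 611, 1785]
[period 4]
Births: 128 × 0.374 = 48
Band 2: 248 × 0.963 = 239
Band 3: 128 × 0.921 = 118
Band 4: 611 × 0.927 + 1785 × 0.693 = 566 + 1237 = 1803
→ [48, 239, 118, 1803]
Scenario B total after 4 periods: 2208
Difference B − A = 2208 − 1892 = 316

316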